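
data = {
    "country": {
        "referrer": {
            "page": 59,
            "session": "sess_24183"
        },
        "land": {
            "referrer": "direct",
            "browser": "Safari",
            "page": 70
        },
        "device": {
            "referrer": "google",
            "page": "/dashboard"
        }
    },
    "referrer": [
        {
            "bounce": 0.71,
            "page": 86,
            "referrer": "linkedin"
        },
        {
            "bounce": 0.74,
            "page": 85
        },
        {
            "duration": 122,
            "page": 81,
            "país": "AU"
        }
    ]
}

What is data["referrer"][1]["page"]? 85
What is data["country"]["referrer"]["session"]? "sess_24183"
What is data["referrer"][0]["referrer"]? "linkedin"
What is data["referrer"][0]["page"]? 86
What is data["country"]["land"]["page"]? 70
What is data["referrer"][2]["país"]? "AU"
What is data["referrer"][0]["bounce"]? 0.71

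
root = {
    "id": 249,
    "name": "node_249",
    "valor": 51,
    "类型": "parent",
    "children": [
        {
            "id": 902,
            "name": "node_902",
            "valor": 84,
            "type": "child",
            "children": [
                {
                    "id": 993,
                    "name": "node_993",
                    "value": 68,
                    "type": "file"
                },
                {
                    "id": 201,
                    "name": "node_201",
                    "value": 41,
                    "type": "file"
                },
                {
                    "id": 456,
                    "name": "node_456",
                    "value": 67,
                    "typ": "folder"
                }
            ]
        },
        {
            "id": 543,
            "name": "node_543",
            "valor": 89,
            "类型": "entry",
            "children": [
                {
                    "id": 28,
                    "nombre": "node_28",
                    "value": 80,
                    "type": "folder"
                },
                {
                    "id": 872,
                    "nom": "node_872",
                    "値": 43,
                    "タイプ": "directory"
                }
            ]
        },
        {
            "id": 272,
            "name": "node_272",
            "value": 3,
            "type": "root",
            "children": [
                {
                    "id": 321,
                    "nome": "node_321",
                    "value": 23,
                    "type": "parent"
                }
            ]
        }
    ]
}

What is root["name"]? "node_249"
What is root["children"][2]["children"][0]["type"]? "parent"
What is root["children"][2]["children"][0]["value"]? 23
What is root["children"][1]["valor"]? 89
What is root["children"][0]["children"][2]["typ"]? "folder"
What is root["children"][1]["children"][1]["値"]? 43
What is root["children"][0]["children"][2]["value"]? 67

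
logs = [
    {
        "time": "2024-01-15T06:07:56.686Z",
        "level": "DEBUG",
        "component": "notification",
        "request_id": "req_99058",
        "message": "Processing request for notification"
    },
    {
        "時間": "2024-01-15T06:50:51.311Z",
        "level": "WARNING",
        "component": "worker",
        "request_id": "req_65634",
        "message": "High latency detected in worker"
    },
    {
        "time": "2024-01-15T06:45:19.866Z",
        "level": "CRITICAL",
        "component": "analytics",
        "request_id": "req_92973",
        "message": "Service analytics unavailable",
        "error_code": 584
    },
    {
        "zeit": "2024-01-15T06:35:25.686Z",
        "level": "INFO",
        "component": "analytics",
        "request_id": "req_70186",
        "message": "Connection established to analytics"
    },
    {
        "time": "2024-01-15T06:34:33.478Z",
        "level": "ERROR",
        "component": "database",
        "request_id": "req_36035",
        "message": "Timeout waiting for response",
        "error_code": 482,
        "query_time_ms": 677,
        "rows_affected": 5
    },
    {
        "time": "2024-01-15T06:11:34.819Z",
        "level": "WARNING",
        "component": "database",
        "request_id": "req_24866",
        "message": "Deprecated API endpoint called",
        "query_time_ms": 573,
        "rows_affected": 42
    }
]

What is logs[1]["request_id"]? "req_65634"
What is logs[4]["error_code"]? 482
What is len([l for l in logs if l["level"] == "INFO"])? 1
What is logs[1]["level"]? "WARNING"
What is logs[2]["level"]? "CRITICAL"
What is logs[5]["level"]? "WARNING"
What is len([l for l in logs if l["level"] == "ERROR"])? 1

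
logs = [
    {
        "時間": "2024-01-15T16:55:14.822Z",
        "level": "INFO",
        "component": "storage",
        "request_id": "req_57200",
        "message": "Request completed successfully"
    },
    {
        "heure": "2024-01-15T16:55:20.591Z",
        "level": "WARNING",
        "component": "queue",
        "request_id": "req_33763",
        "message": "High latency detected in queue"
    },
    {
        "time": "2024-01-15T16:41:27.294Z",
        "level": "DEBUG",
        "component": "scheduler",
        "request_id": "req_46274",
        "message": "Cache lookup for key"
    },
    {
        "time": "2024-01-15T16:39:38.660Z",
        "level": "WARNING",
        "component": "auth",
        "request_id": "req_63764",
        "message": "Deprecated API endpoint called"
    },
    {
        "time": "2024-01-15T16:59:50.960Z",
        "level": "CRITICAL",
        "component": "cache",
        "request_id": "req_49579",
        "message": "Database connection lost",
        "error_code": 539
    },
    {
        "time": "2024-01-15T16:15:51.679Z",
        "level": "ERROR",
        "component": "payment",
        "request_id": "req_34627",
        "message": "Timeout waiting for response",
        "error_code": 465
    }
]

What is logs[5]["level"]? "ERROR"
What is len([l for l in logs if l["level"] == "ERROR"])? 1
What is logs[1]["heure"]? "2024-01-15T16:55:20.591Z"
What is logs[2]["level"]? "DEBUG"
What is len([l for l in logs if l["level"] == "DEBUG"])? 1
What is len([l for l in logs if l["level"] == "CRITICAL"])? 1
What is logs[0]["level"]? "INFO"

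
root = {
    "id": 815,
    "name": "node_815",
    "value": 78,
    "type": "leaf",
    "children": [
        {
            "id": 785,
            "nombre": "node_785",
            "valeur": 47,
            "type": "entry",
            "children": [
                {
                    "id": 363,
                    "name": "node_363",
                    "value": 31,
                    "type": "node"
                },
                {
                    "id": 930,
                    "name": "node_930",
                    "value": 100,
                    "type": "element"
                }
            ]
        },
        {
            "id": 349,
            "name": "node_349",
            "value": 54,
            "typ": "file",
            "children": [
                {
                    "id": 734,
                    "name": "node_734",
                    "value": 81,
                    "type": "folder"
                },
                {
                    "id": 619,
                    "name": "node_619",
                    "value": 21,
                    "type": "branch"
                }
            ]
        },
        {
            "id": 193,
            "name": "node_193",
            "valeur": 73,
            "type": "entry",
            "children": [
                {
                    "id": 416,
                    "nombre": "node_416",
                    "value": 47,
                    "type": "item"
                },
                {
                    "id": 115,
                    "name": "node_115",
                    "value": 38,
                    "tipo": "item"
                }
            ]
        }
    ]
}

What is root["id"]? 815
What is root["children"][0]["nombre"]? "node_785"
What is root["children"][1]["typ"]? "file"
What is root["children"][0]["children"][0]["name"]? "node_363"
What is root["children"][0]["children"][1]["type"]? "element"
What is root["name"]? "node_815"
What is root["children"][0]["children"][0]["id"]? 363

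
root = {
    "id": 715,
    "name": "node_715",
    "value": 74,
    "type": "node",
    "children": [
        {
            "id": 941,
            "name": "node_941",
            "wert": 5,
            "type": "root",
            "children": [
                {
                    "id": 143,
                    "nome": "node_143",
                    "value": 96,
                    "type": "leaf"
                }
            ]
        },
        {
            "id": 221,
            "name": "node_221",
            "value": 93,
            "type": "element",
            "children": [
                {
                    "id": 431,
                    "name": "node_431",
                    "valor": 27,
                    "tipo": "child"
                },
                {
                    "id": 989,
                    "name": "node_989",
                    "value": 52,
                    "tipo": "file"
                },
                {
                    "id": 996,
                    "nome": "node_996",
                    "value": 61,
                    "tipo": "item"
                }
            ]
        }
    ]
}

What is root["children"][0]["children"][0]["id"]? 143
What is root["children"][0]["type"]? "root"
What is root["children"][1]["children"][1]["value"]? 52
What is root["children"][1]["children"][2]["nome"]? "node_996"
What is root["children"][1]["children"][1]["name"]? "node_989"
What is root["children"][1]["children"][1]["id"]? 989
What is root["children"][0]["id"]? 941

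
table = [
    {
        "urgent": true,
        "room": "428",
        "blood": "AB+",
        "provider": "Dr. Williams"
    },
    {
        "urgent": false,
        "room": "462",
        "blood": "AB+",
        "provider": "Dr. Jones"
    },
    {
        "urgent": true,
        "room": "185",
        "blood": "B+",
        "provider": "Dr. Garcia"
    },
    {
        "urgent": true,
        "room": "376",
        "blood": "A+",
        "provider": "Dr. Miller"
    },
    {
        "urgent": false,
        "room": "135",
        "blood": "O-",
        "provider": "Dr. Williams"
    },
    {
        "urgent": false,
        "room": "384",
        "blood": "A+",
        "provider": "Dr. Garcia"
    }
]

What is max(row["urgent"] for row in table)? True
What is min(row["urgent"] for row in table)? False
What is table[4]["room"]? "135"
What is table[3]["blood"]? "A+"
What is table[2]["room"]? "185"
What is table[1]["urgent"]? False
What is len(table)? 6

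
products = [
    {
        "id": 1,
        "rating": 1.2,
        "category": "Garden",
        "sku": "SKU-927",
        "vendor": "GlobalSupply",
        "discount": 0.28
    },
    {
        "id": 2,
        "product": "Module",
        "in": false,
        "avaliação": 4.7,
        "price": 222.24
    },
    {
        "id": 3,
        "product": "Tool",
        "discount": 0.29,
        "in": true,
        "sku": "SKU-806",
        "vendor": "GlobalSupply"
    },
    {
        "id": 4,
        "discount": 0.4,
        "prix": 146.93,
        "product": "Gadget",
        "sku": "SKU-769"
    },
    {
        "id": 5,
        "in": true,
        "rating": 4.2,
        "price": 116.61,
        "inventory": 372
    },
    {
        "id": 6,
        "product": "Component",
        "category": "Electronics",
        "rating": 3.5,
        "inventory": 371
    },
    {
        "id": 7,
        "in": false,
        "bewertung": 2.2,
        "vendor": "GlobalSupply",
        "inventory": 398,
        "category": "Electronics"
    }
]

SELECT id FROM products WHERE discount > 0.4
[]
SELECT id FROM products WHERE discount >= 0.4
[4]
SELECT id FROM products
[1, 2, 3, 4, 5, 6, 7]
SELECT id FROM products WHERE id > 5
[6, 7]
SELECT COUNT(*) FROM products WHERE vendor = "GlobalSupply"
3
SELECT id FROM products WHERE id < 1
[]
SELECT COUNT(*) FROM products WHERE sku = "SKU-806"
1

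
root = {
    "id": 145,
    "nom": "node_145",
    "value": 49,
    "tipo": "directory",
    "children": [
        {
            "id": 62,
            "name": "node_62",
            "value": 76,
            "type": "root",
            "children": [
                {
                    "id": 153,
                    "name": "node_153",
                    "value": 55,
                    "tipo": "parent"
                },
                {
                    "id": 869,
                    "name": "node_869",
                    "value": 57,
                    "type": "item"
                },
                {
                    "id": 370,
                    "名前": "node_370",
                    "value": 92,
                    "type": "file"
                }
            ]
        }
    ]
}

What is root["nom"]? "node_145"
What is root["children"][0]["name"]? "node_62"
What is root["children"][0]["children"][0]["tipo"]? "parent"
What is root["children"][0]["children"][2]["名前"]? "node_370"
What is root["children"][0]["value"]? 76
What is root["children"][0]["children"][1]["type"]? "item"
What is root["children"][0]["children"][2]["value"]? 92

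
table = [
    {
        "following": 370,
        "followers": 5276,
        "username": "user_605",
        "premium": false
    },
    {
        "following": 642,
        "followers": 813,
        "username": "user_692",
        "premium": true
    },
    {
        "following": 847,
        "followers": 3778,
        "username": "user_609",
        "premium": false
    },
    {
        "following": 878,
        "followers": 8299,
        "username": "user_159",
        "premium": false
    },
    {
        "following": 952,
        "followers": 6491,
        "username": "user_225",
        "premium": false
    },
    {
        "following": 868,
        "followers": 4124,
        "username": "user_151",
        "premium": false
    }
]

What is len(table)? 6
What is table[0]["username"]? "user_605"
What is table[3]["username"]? "user_159"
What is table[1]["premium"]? True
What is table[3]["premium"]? False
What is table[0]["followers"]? 5276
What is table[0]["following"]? 370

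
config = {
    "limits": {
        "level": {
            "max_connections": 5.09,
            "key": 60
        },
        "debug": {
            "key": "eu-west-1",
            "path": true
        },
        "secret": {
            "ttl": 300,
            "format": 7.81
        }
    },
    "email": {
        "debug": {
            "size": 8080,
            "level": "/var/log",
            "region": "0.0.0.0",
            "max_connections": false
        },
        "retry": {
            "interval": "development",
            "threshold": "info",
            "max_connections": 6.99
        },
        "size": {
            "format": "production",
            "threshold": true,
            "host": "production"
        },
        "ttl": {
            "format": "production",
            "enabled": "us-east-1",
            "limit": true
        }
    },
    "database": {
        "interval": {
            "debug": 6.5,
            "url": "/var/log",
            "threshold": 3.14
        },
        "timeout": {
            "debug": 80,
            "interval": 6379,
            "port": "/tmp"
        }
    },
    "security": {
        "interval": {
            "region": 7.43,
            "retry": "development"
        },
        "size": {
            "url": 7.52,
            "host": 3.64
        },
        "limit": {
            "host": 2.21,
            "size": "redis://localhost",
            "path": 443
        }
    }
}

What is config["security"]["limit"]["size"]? "redis://localhost"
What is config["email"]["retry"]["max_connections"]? 6.99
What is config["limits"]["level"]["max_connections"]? 5.09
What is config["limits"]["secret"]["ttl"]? 300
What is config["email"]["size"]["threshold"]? True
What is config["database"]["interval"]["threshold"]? 3.14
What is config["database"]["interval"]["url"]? "/var/log"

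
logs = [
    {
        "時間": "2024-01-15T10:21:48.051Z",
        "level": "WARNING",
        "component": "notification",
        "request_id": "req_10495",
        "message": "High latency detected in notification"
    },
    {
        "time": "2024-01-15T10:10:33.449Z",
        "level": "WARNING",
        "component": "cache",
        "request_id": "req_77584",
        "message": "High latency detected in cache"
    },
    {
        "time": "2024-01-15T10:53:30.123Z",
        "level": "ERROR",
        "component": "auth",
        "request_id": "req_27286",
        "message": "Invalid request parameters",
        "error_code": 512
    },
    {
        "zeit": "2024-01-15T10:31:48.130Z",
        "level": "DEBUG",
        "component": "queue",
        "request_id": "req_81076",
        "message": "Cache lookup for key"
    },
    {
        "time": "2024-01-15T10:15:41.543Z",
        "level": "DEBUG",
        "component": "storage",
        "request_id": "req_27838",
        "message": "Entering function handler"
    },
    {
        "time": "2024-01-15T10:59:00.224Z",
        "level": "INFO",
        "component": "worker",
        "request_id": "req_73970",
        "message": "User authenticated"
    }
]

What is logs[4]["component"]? "storage"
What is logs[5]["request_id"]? "req_73970"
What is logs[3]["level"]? "DEBUG"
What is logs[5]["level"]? "INFO"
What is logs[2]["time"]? "2024-01-15T10:53:30.123Z"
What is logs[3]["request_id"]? "req_81076"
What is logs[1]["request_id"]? "req_77584"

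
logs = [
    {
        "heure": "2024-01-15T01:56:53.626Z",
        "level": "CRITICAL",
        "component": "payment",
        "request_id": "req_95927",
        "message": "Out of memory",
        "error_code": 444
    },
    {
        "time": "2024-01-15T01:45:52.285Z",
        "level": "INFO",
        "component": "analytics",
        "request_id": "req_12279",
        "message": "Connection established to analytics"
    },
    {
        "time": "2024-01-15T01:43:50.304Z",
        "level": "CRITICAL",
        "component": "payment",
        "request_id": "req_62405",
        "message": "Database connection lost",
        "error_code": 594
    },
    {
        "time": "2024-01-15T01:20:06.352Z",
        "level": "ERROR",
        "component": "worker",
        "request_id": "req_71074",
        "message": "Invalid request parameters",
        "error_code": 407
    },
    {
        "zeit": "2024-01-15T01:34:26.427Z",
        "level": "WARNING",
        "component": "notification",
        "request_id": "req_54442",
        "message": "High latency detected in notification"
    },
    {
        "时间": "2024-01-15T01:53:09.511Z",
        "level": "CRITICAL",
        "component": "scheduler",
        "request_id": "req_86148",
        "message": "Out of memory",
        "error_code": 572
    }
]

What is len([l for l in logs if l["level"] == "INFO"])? 1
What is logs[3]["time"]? "2024-01-15T01:20:06.352Z"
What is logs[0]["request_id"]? "req_95927"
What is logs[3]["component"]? "worker"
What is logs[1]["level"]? "INFO"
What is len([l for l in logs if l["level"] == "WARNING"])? 1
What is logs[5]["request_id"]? "req_86148"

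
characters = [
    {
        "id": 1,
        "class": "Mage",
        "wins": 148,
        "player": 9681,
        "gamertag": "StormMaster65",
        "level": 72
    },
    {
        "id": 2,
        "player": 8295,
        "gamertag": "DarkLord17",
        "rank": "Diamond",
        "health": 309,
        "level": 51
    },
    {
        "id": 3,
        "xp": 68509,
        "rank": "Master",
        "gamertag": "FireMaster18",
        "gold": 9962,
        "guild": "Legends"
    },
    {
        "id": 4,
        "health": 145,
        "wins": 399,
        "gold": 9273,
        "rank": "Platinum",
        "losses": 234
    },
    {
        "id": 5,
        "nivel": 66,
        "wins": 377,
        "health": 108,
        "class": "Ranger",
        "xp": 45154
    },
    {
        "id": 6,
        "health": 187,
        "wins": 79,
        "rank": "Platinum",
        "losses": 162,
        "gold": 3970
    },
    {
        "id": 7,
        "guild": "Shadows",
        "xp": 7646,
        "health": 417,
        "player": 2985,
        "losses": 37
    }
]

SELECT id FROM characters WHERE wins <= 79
[6]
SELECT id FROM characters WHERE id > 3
[4, 5, 6, 7]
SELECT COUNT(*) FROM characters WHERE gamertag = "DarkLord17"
1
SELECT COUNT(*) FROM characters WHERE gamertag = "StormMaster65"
1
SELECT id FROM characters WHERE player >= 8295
[1, 2]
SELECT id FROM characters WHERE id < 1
[]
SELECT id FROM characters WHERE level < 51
[]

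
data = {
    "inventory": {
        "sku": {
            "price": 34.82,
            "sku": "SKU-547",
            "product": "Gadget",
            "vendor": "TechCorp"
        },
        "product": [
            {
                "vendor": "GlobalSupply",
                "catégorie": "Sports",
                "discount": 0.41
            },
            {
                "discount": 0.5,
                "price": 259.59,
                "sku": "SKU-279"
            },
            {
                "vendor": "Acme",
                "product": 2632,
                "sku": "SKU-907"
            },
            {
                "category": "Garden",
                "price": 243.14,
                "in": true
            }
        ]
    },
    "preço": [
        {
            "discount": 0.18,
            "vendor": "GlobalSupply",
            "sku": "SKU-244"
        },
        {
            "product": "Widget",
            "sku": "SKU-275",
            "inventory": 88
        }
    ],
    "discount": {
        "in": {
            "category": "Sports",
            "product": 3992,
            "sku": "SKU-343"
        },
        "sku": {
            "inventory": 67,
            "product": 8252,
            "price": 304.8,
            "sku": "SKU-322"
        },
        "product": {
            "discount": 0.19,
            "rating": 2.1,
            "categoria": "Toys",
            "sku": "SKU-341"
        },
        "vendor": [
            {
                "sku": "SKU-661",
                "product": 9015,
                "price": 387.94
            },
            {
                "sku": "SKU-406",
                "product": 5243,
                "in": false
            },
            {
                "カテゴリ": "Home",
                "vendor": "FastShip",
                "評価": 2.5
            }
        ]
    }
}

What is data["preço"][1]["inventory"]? 88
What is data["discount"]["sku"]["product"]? 8252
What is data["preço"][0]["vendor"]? "GlobalSupply"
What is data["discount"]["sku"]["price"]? 304.8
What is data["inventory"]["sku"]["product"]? "Gadget"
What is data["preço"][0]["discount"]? 0.18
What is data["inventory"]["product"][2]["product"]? 2632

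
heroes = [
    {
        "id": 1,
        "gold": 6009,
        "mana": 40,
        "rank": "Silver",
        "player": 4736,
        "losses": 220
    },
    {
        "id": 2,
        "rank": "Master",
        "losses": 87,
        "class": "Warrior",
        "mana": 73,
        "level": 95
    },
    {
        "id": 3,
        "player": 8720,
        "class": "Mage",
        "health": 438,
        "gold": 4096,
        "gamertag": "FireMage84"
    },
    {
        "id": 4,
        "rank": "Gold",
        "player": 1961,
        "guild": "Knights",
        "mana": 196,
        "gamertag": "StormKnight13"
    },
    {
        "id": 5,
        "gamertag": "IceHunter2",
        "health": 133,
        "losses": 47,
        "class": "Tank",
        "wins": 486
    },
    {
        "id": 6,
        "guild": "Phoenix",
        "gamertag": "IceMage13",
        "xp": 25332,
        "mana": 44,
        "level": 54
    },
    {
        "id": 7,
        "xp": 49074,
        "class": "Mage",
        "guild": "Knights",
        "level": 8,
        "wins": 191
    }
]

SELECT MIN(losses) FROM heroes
47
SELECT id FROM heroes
[1, 2, 3, 4, 5, 6, 7]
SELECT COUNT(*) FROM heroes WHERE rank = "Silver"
1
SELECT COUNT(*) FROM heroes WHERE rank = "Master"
1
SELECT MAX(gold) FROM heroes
6009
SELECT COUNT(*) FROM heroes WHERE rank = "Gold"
1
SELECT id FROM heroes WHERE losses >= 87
[1, 2]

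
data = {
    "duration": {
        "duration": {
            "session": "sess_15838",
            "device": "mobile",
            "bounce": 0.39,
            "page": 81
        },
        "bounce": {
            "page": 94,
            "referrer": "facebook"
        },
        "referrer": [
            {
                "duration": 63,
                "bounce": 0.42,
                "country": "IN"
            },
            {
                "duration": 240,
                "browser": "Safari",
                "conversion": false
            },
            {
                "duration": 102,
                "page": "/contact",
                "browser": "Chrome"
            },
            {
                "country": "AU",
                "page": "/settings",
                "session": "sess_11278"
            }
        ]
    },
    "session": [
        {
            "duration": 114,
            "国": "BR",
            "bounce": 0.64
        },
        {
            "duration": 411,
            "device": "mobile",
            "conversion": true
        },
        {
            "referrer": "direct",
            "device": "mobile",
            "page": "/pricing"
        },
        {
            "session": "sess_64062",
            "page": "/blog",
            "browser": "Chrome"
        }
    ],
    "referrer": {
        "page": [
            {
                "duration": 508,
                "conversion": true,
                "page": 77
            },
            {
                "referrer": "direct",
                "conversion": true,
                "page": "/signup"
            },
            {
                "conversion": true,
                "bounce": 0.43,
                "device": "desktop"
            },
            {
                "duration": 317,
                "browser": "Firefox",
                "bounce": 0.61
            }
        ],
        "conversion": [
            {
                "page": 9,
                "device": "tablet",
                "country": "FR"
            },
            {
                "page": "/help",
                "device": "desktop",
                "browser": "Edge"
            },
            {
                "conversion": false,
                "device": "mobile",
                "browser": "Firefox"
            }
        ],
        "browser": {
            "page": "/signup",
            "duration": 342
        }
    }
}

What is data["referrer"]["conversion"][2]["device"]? "mobile"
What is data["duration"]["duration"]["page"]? 81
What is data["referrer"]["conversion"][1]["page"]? "/help"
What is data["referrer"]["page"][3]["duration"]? 317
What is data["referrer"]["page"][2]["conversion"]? True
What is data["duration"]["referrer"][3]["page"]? "/settings"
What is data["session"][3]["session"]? "sess_64062"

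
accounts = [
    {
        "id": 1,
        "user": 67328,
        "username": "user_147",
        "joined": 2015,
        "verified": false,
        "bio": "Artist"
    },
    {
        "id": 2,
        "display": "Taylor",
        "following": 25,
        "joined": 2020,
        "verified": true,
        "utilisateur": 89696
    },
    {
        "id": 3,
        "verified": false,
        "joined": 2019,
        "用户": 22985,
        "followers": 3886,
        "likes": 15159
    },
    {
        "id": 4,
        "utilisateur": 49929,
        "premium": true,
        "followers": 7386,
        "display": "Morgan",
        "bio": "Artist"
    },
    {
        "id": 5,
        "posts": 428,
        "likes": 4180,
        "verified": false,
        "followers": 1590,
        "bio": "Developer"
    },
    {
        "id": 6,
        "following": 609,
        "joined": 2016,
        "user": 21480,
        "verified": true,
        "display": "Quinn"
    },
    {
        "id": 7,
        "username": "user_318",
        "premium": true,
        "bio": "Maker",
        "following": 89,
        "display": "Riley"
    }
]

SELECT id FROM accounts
[1, 2, 3, 4, 5, 6, 7]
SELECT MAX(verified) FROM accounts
True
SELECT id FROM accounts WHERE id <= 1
[1]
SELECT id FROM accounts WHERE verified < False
[]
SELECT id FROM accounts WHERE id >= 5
[5, 6, 7]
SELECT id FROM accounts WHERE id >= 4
[4, 5, 6, 7]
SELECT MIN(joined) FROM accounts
2015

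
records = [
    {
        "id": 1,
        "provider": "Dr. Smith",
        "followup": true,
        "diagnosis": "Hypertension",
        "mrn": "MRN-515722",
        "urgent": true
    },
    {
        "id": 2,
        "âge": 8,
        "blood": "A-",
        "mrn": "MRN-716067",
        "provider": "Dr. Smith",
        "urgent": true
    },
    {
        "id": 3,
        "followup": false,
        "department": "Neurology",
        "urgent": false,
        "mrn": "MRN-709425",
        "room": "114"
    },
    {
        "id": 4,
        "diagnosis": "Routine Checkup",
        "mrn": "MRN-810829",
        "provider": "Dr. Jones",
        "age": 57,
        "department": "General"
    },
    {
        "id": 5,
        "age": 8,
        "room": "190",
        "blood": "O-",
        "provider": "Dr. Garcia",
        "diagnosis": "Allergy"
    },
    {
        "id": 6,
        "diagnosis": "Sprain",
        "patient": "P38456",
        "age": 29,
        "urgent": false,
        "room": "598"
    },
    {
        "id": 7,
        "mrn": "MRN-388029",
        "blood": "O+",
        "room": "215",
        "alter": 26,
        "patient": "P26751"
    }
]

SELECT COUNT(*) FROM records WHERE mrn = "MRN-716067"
1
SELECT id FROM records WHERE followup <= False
[3]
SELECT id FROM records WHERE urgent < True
[3, 6]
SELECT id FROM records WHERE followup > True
[]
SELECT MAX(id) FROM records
7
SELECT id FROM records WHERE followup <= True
[1, 3]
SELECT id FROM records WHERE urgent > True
[]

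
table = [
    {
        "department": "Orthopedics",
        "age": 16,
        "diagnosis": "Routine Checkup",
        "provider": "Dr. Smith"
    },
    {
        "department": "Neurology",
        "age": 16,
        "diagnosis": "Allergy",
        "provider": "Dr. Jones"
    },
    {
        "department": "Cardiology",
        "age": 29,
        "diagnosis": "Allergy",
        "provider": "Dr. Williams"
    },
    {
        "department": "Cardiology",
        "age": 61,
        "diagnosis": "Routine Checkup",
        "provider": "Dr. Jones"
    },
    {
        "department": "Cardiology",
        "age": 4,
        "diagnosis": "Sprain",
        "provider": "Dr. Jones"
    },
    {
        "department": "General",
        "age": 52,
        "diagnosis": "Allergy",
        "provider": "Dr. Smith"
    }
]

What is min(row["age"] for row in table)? 4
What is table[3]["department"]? "Cardiology"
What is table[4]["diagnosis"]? "Sprain"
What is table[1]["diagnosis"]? "Allergy"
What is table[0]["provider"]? "Dr. Smith"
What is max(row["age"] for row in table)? 61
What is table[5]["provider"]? "Dr. Smith"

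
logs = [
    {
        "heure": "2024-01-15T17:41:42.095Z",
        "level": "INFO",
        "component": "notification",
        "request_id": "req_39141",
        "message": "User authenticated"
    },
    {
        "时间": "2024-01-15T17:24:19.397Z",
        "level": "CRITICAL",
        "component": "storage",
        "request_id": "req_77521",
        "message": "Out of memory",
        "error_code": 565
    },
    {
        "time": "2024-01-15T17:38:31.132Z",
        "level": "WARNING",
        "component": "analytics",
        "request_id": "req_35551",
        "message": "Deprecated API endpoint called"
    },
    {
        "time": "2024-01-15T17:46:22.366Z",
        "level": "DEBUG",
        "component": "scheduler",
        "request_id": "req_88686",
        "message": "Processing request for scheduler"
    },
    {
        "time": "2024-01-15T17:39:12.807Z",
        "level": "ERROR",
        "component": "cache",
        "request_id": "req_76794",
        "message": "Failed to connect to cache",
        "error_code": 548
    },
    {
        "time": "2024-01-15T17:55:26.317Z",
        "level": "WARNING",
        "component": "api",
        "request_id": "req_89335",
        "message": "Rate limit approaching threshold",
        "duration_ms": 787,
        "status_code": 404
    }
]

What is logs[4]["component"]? "cache"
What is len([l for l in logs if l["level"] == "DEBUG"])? 1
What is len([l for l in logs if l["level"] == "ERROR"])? 1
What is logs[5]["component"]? "api"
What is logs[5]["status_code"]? 404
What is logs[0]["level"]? "INFO"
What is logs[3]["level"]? "DEBUG"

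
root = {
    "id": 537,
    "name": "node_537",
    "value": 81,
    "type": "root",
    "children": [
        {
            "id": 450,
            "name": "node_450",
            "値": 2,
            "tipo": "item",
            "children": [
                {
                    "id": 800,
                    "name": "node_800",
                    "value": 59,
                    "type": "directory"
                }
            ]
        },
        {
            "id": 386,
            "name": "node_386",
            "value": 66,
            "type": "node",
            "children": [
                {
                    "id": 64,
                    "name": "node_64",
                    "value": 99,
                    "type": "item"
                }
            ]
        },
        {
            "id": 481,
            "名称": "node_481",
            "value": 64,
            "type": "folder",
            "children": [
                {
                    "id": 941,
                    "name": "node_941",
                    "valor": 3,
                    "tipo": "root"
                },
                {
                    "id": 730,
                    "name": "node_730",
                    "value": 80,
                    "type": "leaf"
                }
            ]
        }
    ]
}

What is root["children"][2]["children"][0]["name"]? "node_941"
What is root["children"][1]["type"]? "node"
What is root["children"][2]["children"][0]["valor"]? 3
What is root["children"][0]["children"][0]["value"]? 59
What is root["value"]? 81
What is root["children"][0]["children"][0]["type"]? "directory"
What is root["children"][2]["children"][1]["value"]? 80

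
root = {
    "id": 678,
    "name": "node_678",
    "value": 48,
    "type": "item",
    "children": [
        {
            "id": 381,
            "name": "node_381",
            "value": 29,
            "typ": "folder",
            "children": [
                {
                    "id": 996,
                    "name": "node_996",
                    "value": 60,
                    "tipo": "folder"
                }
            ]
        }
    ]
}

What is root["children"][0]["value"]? 29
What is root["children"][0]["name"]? "node_381"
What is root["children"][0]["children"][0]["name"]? "node_996"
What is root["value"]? 48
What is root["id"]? 678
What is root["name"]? "node_678"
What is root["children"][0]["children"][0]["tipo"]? "folder"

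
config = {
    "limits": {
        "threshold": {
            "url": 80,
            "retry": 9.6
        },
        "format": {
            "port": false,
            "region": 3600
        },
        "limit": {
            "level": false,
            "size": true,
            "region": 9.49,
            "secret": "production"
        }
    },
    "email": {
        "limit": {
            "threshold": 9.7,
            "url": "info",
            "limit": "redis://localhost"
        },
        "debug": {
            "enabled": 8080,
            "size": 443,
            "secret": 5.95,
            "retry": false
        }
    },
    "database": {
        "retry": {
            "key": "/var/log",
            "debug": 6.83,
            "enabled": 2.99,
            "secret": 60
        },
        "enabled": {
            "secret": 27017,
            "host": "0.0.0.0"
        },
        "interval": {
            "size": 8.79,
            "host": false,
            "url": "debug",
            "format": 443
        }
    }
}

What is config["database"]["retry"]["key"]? "/var/log"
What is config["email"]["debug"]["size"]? 443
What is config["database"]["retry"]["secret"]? 60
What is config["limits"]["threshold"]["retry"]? 9.6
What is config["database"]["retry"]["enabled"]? 2.99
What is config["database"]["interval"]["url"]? "debug"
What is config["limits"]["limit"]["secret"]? "production"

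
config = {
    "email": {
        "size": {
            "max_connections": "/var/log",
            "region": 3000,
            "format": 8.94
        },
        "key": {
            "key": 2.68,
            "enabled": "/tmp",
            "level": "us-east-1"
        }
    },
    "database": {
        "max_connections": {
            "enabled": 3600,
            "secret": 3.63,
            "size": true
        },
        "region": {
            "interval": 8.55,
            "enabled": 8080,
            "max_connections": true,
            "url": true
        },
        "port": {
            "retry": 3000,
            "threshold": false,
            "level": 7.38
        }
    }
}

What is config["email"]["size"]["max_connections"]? "/var/log"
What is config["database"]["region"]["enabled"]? 8080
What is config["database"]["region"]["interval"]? 8.55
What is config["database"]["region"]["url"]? True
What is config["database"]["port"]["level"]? 7.38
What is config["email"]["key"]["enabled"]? "/tmp"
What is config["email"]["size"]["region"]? 3000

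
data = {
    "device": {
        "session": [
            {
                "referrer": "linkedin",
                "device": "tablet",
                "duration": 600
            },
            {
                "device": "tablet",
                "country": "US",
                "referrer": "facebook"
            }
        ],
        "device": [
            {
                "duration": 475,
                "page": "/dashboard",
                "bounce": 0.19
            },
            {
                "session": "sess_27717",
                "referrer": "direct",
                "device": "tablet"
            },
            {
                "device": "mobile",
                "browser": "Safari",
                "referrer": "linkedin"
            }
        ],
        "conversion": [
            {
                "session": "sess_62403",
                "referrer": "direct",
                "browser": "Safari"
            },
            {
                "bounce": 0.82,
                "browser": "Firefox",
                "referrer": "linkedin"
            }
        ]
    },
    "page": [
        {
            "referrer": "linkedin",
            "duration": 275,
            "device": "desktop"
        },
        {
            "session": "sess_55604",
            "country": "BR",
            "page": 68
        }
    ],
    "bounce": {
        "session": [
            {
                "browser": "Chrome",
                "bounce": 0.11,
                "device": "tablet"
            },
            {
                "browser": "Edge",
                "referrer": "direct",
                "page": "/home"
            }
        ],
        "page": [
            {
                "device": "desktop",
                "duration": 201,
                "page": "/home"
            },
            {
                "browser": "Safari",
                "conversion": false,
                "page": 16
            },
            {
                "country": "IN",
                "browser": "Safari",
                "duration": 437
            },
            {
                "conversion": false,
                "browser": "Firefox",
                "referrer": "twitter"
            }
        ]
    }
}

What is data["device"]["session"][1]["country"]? "US"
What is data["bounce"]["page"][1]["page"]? 16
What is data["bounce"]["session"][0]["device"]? "tablet"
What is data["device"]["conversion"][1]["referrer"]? "linkedin"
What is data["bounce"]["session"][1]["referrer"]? "direct"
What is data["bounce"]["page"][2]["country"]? "IN"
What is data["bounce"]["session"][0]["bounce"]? 0.11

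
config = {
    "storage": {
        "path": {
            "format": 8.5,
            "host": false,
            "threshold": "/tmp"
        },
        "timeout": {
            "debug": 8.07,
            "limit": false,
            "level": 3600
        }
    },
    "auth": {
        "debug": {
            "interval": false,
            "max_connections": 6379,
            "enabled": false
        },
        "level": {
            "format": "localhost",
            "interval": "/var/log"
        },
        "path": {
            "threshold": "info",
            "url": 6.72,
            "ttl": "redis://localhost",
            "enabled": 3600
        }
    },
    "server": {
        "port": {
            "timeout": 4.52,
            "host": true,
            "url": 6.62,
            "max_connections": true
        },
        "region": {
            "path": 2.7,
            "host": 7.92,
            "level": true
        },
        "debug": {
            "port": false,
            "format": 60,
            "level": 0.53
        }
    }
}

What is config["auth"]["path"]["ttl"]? "redis://localhost"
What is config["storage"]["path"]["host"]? False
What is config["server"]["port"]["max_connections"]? True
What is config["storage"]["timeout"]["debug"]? 8.07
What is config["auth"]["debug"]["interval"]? False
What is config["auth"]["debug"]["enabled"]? False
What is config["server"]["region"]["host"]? 7.92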